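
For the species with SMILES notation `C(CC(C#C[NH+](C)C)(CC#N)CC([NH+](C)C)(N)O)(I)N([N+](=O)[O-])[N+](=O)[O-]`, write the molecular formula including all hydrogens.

[C13H24IN7O5]2+

Heavy atoms from the SMILES: 13 C, 1 I, 7 N, 5 O.
Implicit hydrogens by atom environment:
  5 × C: no H
  4 × C: 3 H each → 12
  3 × C: 2 H each → 6
  2 × N (charge +1): 1 H each → 2
  2 × N: no H
  2 × N (charge +1): no H
  2 × O: no H
  2 × O (charge -1): no H
  1 × C: 1 H
  1 × I: no H
  1 × N: 2 H
  1 × O: 1 H
  Total hydrogens = 24.
Net charge +2.
Molecular formula: [C13H24IN7O5]2+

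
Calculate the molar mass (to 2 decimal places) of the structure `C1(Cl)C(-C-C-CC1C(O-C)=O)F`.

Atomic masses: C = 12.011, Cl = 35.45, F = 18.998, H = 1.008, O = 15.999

194.63

Molecular formula: C8H12ClFO2.
M = 8×12.011 + 1×35.45 + 1×18.998 + 12×1.008 + 2×15.999 = 194.63 g/mol.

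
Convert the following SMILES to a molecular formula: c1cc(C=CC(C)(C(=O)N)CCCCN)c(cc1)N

Heavy atoms from the SMILES: 15 C, 3 N, 1 O.
Implicit hydrogens by atom environment:
  4 × C: 2 H each → 8
  4 × C (aromatic): 1 H each → 4
  3 × N: 2 H each → 6
  2 × C: 1 H each → 2
  2 × C: no H
  2 × C (aromatic): no H
  1 × C: 3 H
  1 × O: no H
  Total hydrogens = 23.
Molecular formula: C15H23N3O

C15H23N3O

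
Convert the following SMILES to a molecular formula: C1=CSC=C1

Heavy atoms from the SMILES: 4 C, 1 S.
Implicit hydrogens by atom environment:
  4 × C (aromatic): 1 H each → 4
  1 × S (aromatic): no H
  Total hydrogens = 4.
Molecular formula: C4H4S

C4H4S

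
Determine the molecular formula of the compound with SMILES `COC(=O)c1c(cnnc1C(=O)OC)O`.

Heavy atoms from the SMILES: 8 C, 2 N, 5 O.
Implicit hydrogens by atom environment:
  4 × O: no H
  3 × C (aromatic): no H
  2 × C: 3 H each → 6
  2 × C: no H
  2 × N (aromatic): no H
  1 × C (aromatic): 1 H
  1 × O: 1 H
  Total hydrogens = 8.
Molecular formula: C8H8N2O5

C8H8N2O5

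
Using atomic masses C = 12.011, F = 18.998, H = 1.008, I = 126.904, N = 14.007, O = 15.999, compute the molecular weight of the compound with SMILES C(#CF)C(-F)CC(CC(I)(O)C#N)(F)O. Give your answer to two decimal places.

333.05

Molecular formula: C8H7F3INO2.
M = 8×12.011 + 3×18.998 + 7×1.008 + 1×126.904 + 1×14.007 + 2×15.999 = 333.05 g/mol.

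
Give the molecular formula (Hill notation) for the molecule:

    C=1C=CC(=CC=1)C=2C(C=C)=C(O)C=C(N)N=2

C13H12N2O

Heavy atoms from the SMILES: 13 C, 2 N, 1 O.
Implicit hydrogens by atom environment:
  6 × C (aromatic): 1 H each → 6
  5 × C (aromatic): no H
  1 × C: 2 H
  1 × C: 1 H
  1 × N: 2 H
  1 × N (aromatic): no H
  1 × O: 1 H
  Total hydrogens = 12.
Molecular formula: C13H12N2O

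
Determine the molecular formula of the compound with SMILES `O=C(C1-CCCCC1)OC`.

C8H14O2

Heavy atoms from the SMILES: 8 C, 2 O.
Implicit hydrogens by atom environment:
  5 × C: 2 H each → 10
  2 × O: no H
  1 × C: 3 H
  1 × C: 1 H
  1 × C: no H
  Total hydrogens = 14.
Molecular formula: C8H14O2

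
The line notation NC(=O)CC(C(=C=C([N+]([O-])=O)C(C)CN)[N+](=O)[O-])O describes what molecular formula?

Heavy atoms from the SMILES: 9 C, 4 N, 6 O.
Implicit hydrogens by atom environment:
  4 × C: no H
  3 × O: no H
  2 × C: 2 H each → 4
  2 × C: 1 H each → 2
  2 × N: 2 H each → 4
  2 × N (charge +1): no H
  2 × O (charge -1): no H
  1 × C: 3 H
  1 × O: 1 H
  Total hydrogens = 14.
Molecular formula: C9H14N4O6

C9H14N4O6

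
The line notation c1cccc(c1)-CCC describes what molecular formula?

C9H12

Heavy atoms from the SMILES: 9 C.
Implicit hydrogens by atom environment:
  5 × C (aromatic): 1 H each → 5
  2 × C: 2 H each → 4
  1 × C: 3 H
  1 × C (aromatic): no H
  Total hydrogens = 12.
Molecular formula: C9H12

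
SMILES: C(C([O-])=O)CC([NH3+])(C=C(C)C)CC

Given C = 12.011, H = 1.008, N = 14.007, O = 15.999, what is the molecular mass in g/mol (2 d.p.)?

185.27

Molecular formula: C10H19NO2.
M = 10×12.011 + 19×1.008 + 1×14.007 + 2×15.999 = 185.27 g/mol.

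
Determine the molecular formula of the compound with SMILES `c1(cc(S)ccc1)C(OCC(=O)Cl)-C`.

C10H11ClO2S

Heavy atoms from the SMILES: 10 C, 1 Cl, 2 O, 1 S.
Implicit hydrogens by atom environment:
  4 × C (aromatic): 1 H each → 4
  2 × C (aromatic): no H
  2 × O: no H
  1 × C: 3 H
  1 × C: 2 H
  1 × C: 1 H
  1 × C: no H
  1 × Cl: no H
  1 × S: 1 H
  Total hydrogens = 11.
Molecular formula: C10H11ClO2S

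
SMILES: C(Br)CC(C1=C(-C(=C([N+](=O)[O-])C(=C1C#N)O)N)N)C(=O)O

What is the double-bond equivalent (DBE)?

8

Molecular formula from the SMILES: C11H11BrN4O5.
DoU = (2C + 2 + N − H − X)/2 = (2·11 + 2 + 4 − 11 − 1)/2 = 16/2 = 8.
(Structurally: 1 ring(s) + 7 π bond(s) = 8.)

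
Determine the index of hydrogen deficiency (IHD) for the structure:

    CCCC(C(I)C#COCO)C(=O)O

3

Molecular formula from the SMILES: C9H13IO4.
DoU = (2C + 2 + N − H − X)/2 = (2·9 + 2 + 0 − 13 − 1)/2 = 6/2 = 3.
(Structurally: 0 ring(s) + 3 π bond(s) = 3.)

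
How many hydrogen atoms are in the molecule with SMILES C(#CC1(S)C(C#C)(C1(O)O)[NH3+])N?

9

Hydrogens are implicit in SMILES; fill each atom to its normal valence:
  6 × C: no H
  2 × O: 1 H each → 2
  1 × C: 1 H
  1 × N (charge +1): 3 H
  1 × N: 2 H
  1 × S: 1 H
  Total hydrogens = 9.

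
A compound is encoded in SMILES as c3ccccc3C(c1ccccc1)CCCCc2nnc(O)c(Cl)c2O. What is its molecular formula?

C21H21ClN2O2

Heavy atoms from the SMILES: 21 C, 1 Cl, 2 N, 2 O.
Implicit hydrogens by atom environment:
  10 × C (aromatic): 1 H each → 10
  6 × C (aromatic): no H
  4 × C: 2 H each → 8
  2 × N (aromatic): no H
  2 × O: 1 H each → 2
  1 × C: 1 H
  1 × Cl: no H
  Total hydrogens = 21.
Molecular formula: C21H21ClN2O2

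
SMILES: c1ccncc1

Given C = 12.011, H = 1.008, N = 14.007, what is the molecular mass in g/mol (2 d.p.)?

Molecular formula: C5H5N.
M = 5×12.011 + 5×1.008 + 1×14.007 = 79.10 g/mol.

79.10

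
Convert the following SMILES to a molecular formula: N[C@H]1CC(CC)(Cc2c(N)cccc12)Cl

Heavy atoms from the SMILES: 12 C, 1 Cl, 2 N.
Implicit hydrogens by atom environment:
  3 × C: 2 H each → 6
  3 × C (aromatic): 1 H each → 3
  3 × C (aromatic): no H
  2 × N: 2 H each → 4
  1 × C: 3 H
  1 × C: 1 H
  1 × C: no H
  1 × Cl: no H
  Total hydrogens = 17.
Molecular formula: C12H17ClN2

C12H17ClN2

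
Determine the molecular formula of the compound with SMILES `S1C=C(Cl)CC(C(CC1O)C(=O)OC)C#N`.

C10H12ClNO3S

Heavy atoms from the SMILES: 10 C, 1 Cl, 1 N, 3 O, 1 S.
Implicit hydrogens by atom environment:
  4 × C: 1 H each → 4
  3 × C: no H
  2 × C: 2 H each → 4
  2 × O: no H
  1 × C: 3 H
  1 × Cl: no H
  1 × N: no H
  1 × O: 1 H
  1 × S: no H
  Total hydrogens = 12.
Molecular formula: C10H12ClNO3S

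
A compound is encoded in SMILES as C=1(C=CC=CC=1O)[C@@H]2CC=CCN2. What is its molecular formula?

C11H13NO

Heavy atoms from the SMILES: 11 C, 1 N, 1 O.
Implicit hydrogens by atom environment:
  4 × C (aromatic): 1 H each → 4
  3 × C: 1 H each → 3
  2 × C: 2 H each → 4
  2 × C (aromatic): no H
  1 × N: 1 H
  1 × O: 1 H
  Total hydrogens = 13.
Molecular formula: C11H13NO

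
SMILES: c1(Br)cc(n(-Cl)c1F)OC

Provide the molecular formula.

C5H4BrClFNO

Heavy atoms from the SMILES: 1 Br, 5 C, 1 Cl, 1 F, 1 N, 1 O.
Implicit hydrogens by atom environment:
  3 × C (aromatic): no H
  1 × Br: no H
  1 × C: 3 H
  1 × C (aromatic): 1 H
  1 × Cl: no H
  1 × F: no H
  1 × N (aromatic): no H
  1 × O: no H
  Total hydrogens = 4.
Molecular formula: C5H4BrClFNO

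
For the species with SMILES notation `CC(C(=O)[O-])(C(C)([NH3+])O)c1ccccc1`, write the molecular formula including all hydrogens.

C11H15NO3

Heavy atoms from the SMILES: 11 C, 1 N, 3 O.
Implicit hydrogens by atom environment:
  5 × C (aromatic): 1 H each → 5
  3 × C: no H
  2 × C: 3 H each → 6
  1 × C (aromatic): no H
  1 × N (charge +1): 3 H
  1 × O: 1 H
  1 × O: no H
  1 × O (charge -1): no H
  Total hydrogens = 15.
Molecular formula: C11H15NO3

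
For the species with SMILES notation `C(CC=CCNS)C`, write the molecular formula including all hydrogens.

Heavy atoms from the SMILES: 6 C, 1 N, 1 S.
Implicit hydrogens by atom environment:
  3 × C: 2 H each → 6
  2 × C: 1 H each → 2
  1 × C: 3 H
  1 × N: 1 H
  1 × S: 1 H
  Total hydrogens = 13.
Molecular formula: C6H13NS

C6H13NS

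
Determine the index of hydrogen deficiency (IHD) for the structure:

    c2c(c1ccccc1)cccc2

Molecular formula from the SMILES: C12H10.
DoU = (2C + 2 + N − H − X)/2 = (2·12 + 2 + 0 − 10 − 0)/2 = 16/2 = 8.
(Structurally: 2 ring(s) + 6 π bond(s) = 8.)

8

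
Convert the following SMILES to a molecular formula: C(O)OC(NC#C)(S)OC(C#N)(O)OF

C6H7FN2O5S

Heavy atoms from the SMILES: 6 C, 1 F, 2 N, 5 O, 1 S.
Implicit hydrogens by atom environment:
  4 × C: no H
  3 × O: no H
  2 × O: 1 H each → 2
  1 × C: 2 H
  1 × C: 1 H
  1 × F: no H
  1 × N: 1 H
  1 × N: no H
  1 × S: 1 H
  Total hydrogens = 7.
Molecular formula: C6H7FN2O5S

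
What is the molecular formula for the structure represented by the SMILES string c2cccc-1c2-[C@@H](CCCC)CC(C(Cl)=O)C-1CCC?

Heavy atoms from the SMILES: 18 C, 1 Cl, 1 O.
Implicit hydrogens by atom environment:
  6 × C: 2 H each → 12
  4 × C (aromatic): 1 H each → 4
  3 × C: 1 H each → 3
  2 × C: 3 H each → 6
  2 × C (aromatic): no H
  1 × C: no H
  1 × Cl: no H
  1 × O: no H
  Total hydrogens = 25.
Molecular formula: C18H25ClO

C18H25ClO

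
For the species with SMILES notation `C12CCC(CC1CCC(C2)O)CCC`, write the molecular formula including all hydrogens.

Heavy atoms from the SMILES: 13 C, 1 O.
Implicit hydrogens by atom environment:
  8 × C: 2 H each → 16
  4 × C: 1 H each → 4
  1 × C: 3 H
  1 × O: 1 H
  Total hydrogens = 24.
Molecular formula: C13H24O

C13H24O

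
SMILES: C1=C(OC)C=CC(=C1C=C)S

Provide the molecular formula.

Heavy atoms from the SMILES: 9 C, 1 O, 1 S.
Implicit hydrogens by atom environment:
  3 × C (aromatic): 1 H each → 3
  3 × C (aromatic): no H
  1 × C: 3 H
  1 × C: 2 H
  1 × C: 1 H
  1 × O: no H
  1 × S: 1 H
  Total hydrogens = 10.
Molecular formula: C9H10OS

C9H10OS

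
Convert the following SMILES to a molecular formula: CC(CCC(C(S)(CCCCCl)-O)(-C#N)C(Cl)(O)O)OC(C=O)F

Heavy atoms from the SMILES: 14 C, 2 Cl, 1 F, 1 N, 5 O, 1 S.
Implicit hydrogens by atom environment:
  6 × C: 2 H each → 12
  4 × C: no H
  3 × C: 1 H each → 3
  3 × O: 1 H each → 3
  2 × Cl: no H
  2 × O: no H
  1 × C: 3 H
  1 × F: no H
  1 × N: no H
  1 × S: 1 H
  Total hydrogens = 22.
Molecular formula: C14H22Cl2FNO5S

C14H22Cl2FNO5S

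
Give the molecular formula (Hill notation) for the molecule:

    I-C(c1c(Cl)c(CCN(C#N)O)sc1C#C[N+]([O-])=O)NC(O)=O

Heavy atoms from the SMILES: 11 C, 1 Cl, 1 I, 4 N, 5 O, 1 S.
Implicit hydrogens by atom environment:
  4 × C (aromatic): no H
  4 × C: no H
  2 × C: 2 H each → 4
  2 × N: no H
  2 × O: 1 H each → 2
  2 × O: no H
  1 × C: 1 H
  1 × Cl: no H
  1 × I: no H
  1 × N: 1 H
  1 × N (charge +1): no H
  1 × O (charge -1): no H
  1 × S (aromatic): no H
  Total hydrogens = 8.
Molecular formula: C11H8ClIN4O5S

C11H8ClIN4O5S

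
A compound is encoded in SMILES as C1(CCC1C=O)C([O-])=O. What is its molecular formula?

Heavy atoms from the SMILES: 6 C, 3 O.
Implicit hydrogens by atom environment:
  3 × C: 1 H each → 3
  2 × C: 2 H each → 4
  2 × O: no H
  1 × C: no H
  1 × O (charge -1): no H
  Total hydrogens = 7.
Net charge -1.
Molecular formula: C6H7O3-

C6H7O3-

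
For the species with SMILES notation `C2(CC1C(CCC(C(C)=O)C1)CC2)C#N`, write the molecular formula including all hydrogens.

C13H19NO

Heavy atoms from the SMILES: 13 C, 1 N, 1 O.
Implicit hydrogens by atom environment:
  6 × C: 2 H each → 12
  4 × C: 1 H each → 4
  2 × C: no H
  1 × C: 3 H
  1 × N: no H
  1 × O: no H
  Total hydrogens = 19.
Molecular formula: C13H19NO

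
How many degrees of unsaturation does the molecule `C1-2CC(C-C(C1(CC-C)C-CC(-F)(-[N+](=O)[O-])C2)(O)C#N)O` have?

Molecular formula from the SMILES: C14H21FN2O4.
DoU = (2C + 2 + N − H − X)/2 = (2·14 + 2 + 2 − 21 − 1)/2 = 10/2 = 5.
(Structurally: 2 ring(s) + 3 π bond(s) = 5.)

5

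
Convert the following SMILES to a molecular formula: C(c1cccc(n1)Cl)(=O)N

Heavy atoms from the SMILES: 6 C, 1 Cl, 2 N, 1 O.
Implicit hydrogens by atom environment:
  3 × C (aromatic): 1 H each → 3
  2 × C (aromatic): no H
  1 × C: no H
  1 × Cl: no H
  1 × N: 2 H
  1 × N (aromatic): no H
  1 × O: no H
  Total hydrogens = 5.
Molecular formula: C6H5ClN2O

C6H5ClN2O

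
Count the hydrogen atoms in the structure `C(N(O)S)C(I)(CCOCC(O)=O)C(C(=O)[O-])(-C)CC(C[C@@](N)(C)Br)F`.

Hydrogens are implicit in SMILES; fill each atom to its normal valence:
  6 × C: 2 H each → 12
  5 × C: no H
  3 × O: no H
  2 × C: 3 H each → 6
  2 × O: 1 H each → 2
  1 × Br: no H
  1 × C: 1 H
  1 × F: no H
  1 × I: no H
  1 × N: 2 H
  1 × N: no H
  1 × O (charge -1): no H
  1 × S: 1 H
  Total hydrogens = 24.

24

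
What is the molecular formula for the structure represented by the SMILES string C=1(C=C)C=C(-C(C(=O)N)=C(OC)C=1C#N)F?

C11H9FN2O2

Heavy atoms from the SMILES: 11 C, 1 F, 2 N, 2 O.
Implicit hydrogens by atom environment:
  5 × C (aromatic): no H
  2 × C: no H
  2 × O: no H
  1 × C: 3 H
  1 × C: 2 H
  1 × C (aromatic): 1 H
  1 × C: 1 H
  1 × F: no H
  1 × N: 2 H
  1 × N: no H
  Total hydrogens = 9.
Molecular formula: C11H9FN2O2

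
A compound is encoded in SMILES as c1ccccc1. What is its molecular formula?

Heavy atoms from the SMILES: 6 C.
Implicit hydrogens by atom environment:
  6 × C (aromatic): 1 H each → 6
  Total hydrogens = 6.
Molecular formula: C6H6

C6H6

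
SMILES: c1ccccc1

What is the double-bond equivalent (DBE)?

4

Molecular formula from the SMILES: C6H6.
DoU = (2C + 2 + N − H − X)/2 = (2·6 + 2 + 0 − 6 − 0)/2 = 8/2 = 4.
(Structurally: 1 ring(s) + 3 π bond(s) = 4.)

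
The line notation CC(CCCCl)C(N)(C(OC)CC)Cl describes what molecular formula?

C10H21Cl2NO

Heavy atoms from the SMILES: 10 C, 2 Cl, 1 N, 1 O.
Implicit hydrogens by atom environment:
  4 × C: 2 H each → 8
  3 × C: 3 H each → 9
  2 × C: 1 H each → 2
  2 × Cl: no H
  1 × C: no H
  1 × N: 2 H
  1 × O: no H
  Total hydrogens = 21.
Molecular formula: C10H21Cl2NO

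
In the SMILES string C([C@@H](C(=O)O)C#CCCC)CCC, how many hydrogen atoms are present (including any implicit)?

18

Hydrogens are implicit in SMILES; fill each atom to its normal valence:
  5 × C: 2 H each → 10
  3 × C: no H
  2 × C: 3 H each → 6
  1 × C: 1 H
  1 × O: 1 H
  1 × O: no H
  Total hydrogens = 18.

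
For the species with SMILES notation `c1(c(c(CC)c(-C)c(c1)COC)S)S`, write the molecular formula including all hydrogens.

C11H16OS2

Heavy atoms from the SMILES: 11 C, 1 O, 2 S.
Implicit hydrogens by atom environment:
  5 × C (aromatic): no H
  3 × C: 3 H each → 9
  2 × C: 2 H each → 4
  2 × S: 1 H each → 2
  1 × C (aromatic): 1 H
  1 × O: no H
  Total hydrogens = 16.
Molecular formula: C11H16OS2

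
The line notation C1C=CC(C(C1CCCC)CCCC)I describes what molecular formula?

C14H25I

Heavy atoms from the SMILES: 14 C, 1 I.
Implicit hydrogens by atom environment:
  7 × C: 2 H each → 14
  5 × C: 1 H each → 5
  2 × C: 3 H each → 6
  1 × I: no H
  Total hydrogens = 25.
Molecular formula: C14H25I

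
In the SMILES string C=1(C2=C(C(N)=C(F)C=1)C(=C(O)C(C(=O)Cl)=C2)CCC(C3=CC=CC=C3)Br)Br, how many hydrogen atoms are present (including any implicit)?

Hydrogens are implicit in SMILES; fill each atom to its normal valence:
  9 × C (aromatic): no H
  7 × C (aromatic): 1 H each → 7
  2 × Br: no H
  2 × C: 2 H each → 4
  1 × C: 1 H
  1 × C: no H
  1 × Cl: no H
  1 × F: no H
  1 × N: 2 H
  1 × O: 1 H
  1 × O: no H
  Total hydrogens = 15.

15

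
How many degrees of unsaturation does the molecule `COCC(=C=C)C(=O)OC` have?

Molecular formula from the SMILES: C7H10O3.
DoU = (2C + 2 + N − H − X)/2 = (2·7 + 2 + 0 − 10 − 0)/2 = 6/2 = 3.
(Structurally: 0 ring(s) + 3 π bond(s) = 3.)

3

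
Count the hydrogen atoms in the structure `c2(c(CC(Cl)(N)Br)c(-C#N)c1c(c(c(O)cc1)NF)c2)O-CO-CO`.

14

Hydrogens are implicit in SMILES; fill each atom to its normal valence:
  7 × C (aromatic): no H
  3 × C: 2 H each → 6
  3 × C (aromatic): 1 H each → 3
  2 × C: no H
  2 × O: 1 H each → 2
  2 × O: no H
  1 × Br: no H
  1 × Cl: no H
  1 × F: no H
  1 × N: 2 H
  1 × N: 1 H
  1 × N: no H
  Total hydrogens = 14.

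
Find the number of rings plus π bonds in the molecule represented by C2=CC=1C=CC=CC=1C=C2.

Molecular formula from the SMILES: C10H8.
DoU = (2C + 2 + N − H − X)/2 = (2·10 + 2 + 0 − 8 − 0)/2 = 14/2 = 7.
(Structurally: 2 ring(s) + 5 π bond(s) = 7.)

7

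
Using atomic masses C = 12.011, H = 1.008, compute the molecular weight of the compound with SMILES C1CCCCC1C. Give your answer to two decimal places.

Molecular formula: C7H14.
M = 7×12.011 + 14×1.008 = 98.19 g/mol.

98.19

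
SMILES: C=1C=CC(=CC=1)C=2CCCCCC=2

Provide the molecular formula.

Heavy atoms from the SMILES: 13 C.
Implicit hydrogens by atom environment:
  5 × C: 2 H each → 10
  5 × C (aromatic): 1 H each → 5
  1 × C: 1 H
  1 × C: no H
  1 × C (aromatic): no H
  Total hydrogens = 16.
Molecular formula: C13H16

C13H16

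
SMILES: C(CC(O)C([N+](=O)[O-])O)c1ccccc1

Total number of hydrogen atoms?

13

Hydrogens are implicit in SMILES; fill each atom to its normal valence:
  5 × C (aromatic): 1 H each → 5
  2 × C: 2 H each → 4
  2 × C: 1 H each → 2
  2 × O: 1 H each → 2
  1 × C (aromatic): no H
  1 × N (charge +1): no H
  1 × O: no H
  1 × O (charge -1): no H
  Total hydrogens = 13.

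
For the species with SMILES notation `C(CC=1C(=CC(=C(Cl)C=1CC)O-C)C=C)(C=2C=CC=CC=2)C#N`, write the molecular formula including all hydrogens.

Heavy atoms from the SMILES: 20 C, 1 Cl, 1 N, 1 O.
Implicit hydrogens by atom environment:
  6 × C (aromatic): 1 H each → 6
  6 × C (aromatic): no H
  3 × C: 2 H each → 6
  2 × C: 3 H each → 6
  2 × C: 1 H each → 2
  1 × C: no H
  1 × Cl: no H
  1 × N: no H
  1 × O: no H
  Total hydrogens = 20.
Molecular formula: C20H20ClNO

C20H20ClNO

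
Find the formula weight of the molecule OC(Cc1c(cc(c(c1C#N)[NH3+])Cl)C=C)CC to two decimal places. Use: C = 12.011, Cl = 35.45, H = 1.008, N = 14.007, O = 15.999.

251.73

Molecular formula: C13H16ClN2O+.
M = 13×12.011 + 1×35.45 + 16×1.008 + 2×14.007 + 1×15.999 = 251.73 g/mol.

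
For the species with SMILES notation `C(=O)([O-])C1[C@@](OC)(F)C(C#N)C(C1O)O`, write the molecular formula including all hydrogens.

Heavy atoms from the SMILES: 8 C, 1 F, 1 N, 5 O.
Implicit hydrogens by atom environment:
  4 × C: 1 H each → 4
  3 × C: no H
  2 × O: 1 H each → 2
  2 × O: no H
  1 × C: 3 H
  1 × F: no H
  1 × N: no H
  1 × O (charge -1): no H
  Total hydrogens = 9.
Net charge -1.
Molecular formula: C8H9FNO5-

C8H9FNO5-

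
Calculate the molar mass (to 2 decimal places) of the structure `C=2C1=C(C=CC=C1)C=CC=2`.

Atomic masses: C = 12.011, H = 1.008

128.17

Molecular formula: C10H8.
M = 10×12.011 + 8×1.008 = 128.17 g/mol.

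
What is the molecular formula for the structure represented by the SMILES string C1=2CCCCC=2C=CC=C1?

C10H12

Heavy atoms from the SMILES: 10 C.
Implicit hydrogens by atom environment:
  4 × C: 2 H each → 8
  4 × C (aromatic): 1 H each → 4
  2 × C (aromatic): no H
  Total hydrogens = 12.
Molecular formula: C10H12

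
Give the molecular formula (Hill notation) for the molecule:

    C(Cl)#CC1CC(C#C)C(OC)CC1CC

C13H17ClO

Heavy atoms from the SMILES: 13 C, 1 Cl, 1 O.
Implicit hydrogens by atom environment:
  5 × C: 1 H each → 5
  3 × C: 2 H each → 6
  3 × C: no H
  2 × C: 3 H each → 6
  1 × Cl: no H
  1 × O: no H
  Total hydrogens = 17.
Molecular formula: C13H17ClO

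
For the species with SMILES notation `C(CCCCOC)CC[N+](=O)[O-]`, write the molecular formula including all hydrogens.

Heavy atoms from the SMILES: 8 C, 1 N, 3 O.
Implicit hydrogens by atom environment:
  7 × C: 2 H each → 14
  2 × O: no H
  1 × C: 3 H
  1 × N (charge +1): no H
  1 × O (charge -1): no H
  Total hydrogens = 17.
Molecular formula: C8H17NO3

C8H17NO3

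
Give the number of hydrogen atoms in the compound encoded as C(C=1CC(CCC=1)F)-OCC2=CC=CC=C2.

Hydrogens are implicit in SMILES; fill each atom to its normal valence:
  5 × C: 2 H each → 10
  5 × C (aromatic): 1 H each → 5
  2 × C: 1 H each → 2
  1 × C: no H
  1 × C (aromatic): no H
  1 × F: no H
  1 × O: no H
  Total hydrogens = 17.

17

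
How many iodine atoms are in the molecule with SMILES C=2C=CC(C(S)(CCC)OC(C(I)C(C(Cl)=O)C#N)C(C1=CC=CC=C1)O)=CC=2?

1

The symbol for iodine appears 1 time in the SMILES.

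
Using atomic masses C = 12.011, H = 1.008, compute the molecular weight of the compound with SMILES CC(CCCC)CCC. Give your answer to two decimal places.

128.26

Molecular formula: C9H20.
M = 9×12.011 + 20×1.008 = 128.26 g/mol.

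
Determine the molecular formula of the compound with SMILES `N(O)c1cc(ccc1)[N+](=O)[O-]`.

Heavy atoms from the SMILES: 6 C, 2 N, 3 O.
Implicit hydrogens by atom environment:
  4 × C (aromatic): 1 H each → 4
  2 × C (aromatic): no H
  1 × N: 1 H
  1 × N (charge +1): no H
  1 × O: 1 H
  1 × O: no H
  1 × O (charge -1): no H
  Total hydrogens = 6.
Molecular formula: C6H6N2O3

C6H6N2O3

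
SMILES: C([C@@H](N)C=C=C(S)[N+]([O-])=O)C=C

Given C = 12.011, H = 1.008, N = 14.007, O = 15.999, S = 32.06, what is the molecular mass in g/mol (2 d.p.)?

Molecular formula: C7H10N2O2S.
M = 7×12.011 + 10×1.008 + 2×14.007 + 2×15.999 + 1×32.06 = 186.23 g/mol.

186.23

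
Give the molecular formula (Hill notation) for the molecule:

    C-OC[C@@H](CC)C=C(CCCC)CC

Heavy atoms from the SMILES: 13 C, 1 O.
Implicit hydrogens by atom environment:
  6 × C: 2 H each → 12
  4 × C: 3 H each → 12
  2 × C: 1 H each → 2
  1 × C: no H
  1 × O: no H
  Total hydrogens = 26.
Molecular formula: C13H26O

C13H26O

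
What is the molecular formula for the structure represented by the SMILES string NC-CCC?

Heavy atoms from the SMILES: 4 C, 1 N.
Implicit hydrogens by atom environment:
  3 × C: 2 H each → 6
  1 × C: 3 H
  1 × N: 2 H
  Total hydrogens = 11.
Molecular formula: C4H11N

C4H11N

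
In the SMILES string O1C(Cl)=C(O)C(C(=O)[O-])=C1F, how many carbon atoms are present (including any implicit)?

The symbol for carbon appears 5 times in the SMILES. (Cl is a single chlorine, not C + l.)

5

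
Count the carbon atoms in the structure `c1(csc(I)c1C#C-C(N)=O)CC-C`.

10

The symbol for carbon appears 10 times in the SMILES. Lowercase c denotes aromatic carbon and counts toward C.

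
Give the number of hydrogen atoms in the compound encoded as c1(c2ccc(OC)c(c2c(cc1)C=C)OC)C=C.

Hydrogens are implicit in SMILES; fill each atom to its normal valence:
  6 × C (aromatic): no H
  4 × C (aromatic): 1 H each → 4
  2 × C: 3 H each → 6
  2 × C: 2 H each → 4
  2 × C: 1 H each → 2
  2 × O: no H
  Total hydrogens = 16.

16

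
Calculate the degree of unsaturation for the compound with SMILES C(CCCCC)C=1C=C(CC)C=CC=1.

Molecular formula from the SMILES: C14H22.
DoU = (2C + 2 + N − H − X)/2 = (2·14 + 2 + 0 − 22 − 0)/2 = 8/2 = 4.
(Structurally: 1 ring(s) + 3 π bond(s) = 4.)

4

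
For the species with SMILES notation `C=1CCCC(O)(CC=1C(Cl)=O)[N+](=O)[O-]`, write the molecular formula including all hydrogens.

Heavy atoms from the SMILES: 8 C, 1 Cl, 1 N, 4 O.
Implicit hydrogens by atom environment:
  4 × C: 2 H each → 8
  3 × C: no H
  2 × O: no H
  1 × C: 1 H
  1 × Cl: no H
  1 × N (charge +1): no H
  1 × O: 1 H
  1 × O (charge -1): no H
  Total hydrogens = 10.
Molecular formula: C8H10ClNO4

C8H10ClNO4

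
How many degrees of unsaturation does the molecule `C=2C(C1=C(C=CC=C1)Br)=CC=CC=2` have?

8

Molecular formula from the SMILES: C12H9Br.
DoU = (2C + 2 + N − H − X)/2 = (2·12 + 2 + 0 − 9 − 1)/2 = 16/2 = 8.
(Structurally: 2 ring(s) + 6 π bond(s) = 8.)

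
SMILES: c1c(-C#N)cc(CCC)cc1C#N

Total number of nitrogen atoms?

The symbol for nitrogen appears 2 times in the SMILES.

2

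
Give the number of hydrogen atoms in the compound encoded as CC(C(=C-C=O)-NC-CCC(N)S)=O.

16

Hydrogens are implicit in SMILES; fill each atom to its normal valence:
  3 × C: 2 H each → 6
  3 × C: 1 H each → 3
  2 × C: no H
  2 × O: no H
  1 × C: 3 H
  1 × N: 2 H
  1 × N: 1 H
  1 × S: 1 H
  Total hydrogens = 16.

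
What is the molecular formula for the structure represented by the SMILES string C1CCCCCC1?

C7H14

Heavy atoms from the SMILES: 7 C.
Implicit hydrogens by atom environment:
  7 × C: 2 H each → 14
  Total hydrogens = 14.
Molecular formula: C7H14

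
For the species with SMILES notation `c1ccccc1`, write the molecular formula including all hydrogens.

Heavy atoms from the SMILES: 6 C.
Implicit hydrogens by atom environment:
  6 × C (aromatic): 1 H each → 6
  Total hydrogens = 6.
Molecular formula: C6H6

C6H6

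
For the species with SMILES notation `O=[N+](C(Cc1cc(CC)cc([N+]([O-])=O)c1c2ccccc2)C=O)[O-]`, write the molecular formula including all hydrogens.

C17H16N2O5

Heavy atoms from the SMILES: 17 C, 2 N, 5 O.
Implicit hydrogens by atom environment:
  7 × C (aromatic): 1 H each → 7
  5 × C (aromatic): no H
  3 × O: no H
  2 × C: 2 H each → 4
  2 × C: 1 H each → 2
  2 × N (charge +1): no H
  2 × O (charge -1): no H
  1 × C: 3 H
  Total hydrogens = 16.
Molecular formula: C17H16N2O5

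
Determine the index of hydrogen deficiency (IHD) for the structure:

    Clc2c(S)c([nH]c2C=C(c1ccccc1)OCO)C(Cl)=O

Molecular formula from the SMILES: C14H11Cl2NO3S.
DoU = (2C + 2 + N − H − X)/2 = (2·14 + 2 + 1 − 11 − 2)/2 = 18/2 = 9.
(Structurally: 2 ring(s) + 7 π bond(s) = 9.)

9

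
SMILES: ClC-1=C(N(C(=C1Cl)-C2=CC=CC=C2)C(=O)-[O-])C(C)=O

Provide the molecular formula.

Heavy atoms from the SMILES: 13 C, 2 Cl, 1 N, 3 O.
Implicit hydrogens by atom environment:
  5 × C (aromatic): 1 H each → 5
  5 × C (aromatic): no H
  2 × C: no H
  2 × Cl: no H
  2 × O: no H
  1 × C: 3 H
  1 × N (aromatic): no H
  1 × O (charge -1): no H
  Total hydrogens = 8.
Net charge -1.
Molecular formula: C13H8Cl2NO3-

C13H8Cl2NO3-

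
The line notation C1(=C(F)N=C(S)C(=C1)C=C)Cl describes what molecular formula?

Heavy atoms from the SMILES: 7 C, 1 Cl, 1 F, 1 N, 1 S.
Implicit hydrogens by atom environment:
  4 × C (aromatic): no H
  1 × C: 2 H
  1 × C (aromatic): 1 H
  1 × C: 1 H
  1 × Cl: no H
  1 × F: no H
  1 × N (aromatic): no H
  1 × S: 1 H
  Total hydrogens = 5.
Molecular formula: C7H5ClFNS

C7H5ClFNS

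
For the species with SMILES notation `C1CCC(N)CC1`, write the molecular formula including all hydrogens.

C6H13N

Heavy atoms from the SMILES: 6 C, 1 N.
Implicit hydrogens by atom environment:
  5 × C: 2 H each → 10
  1 × C: 1 H
  1 × N: 2 H
  Total hydrogens = 13.
Molecular formula: C6H13N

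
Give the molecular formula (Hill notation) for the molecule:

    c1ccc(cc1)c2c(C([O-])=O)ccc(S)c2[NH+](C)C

Heavy atoms from the SMILES: 15 C, 1 N, 2 O, 1 S.
Implicit hydrogens by atom environment:
  7 × C (aromatic): 1 H each → 7
  5 × C (aromatic): no H
  2 × C: 3 H each → 6
  1 × C: no H
  1 × N (charge +1): 1 H
  1 × O: no H
  1 × O (charge -1): no H
  1 × S: 1 H
  Total hydrogens = 15.
Molecular formula: C15H15NO2S

C15H15NO2S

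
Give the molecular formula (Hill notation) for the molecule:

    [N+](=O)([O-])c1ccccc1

Heavy atoms from the SMILES: 6 C, 1 N, 2 O.
Implicit hydrogens by atom environment:
  5 × C (aromatic): 1 H each → 5
  1 × C (aromatic): no H
  1 × N (charge +1): no H
  1 × O: no H
  1 × O (charge -1): no H
  Total hydrogens = 5.
Molecular formula: C6H5NO2

C6H5NO2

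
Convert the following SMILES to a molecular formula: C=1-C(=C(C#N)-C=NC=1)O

C6H4N2O

Heavy atoms from the SMILES: 6 C, 2 N, 1 O.
Implicit hydrogens by atom environment:
  3 × C (aromatic): 1 H each → 3
  2 × C (aromatic): no H
  1 × C: no H
  1 × N (aromatic): no H
  1 × N: no H
  1 × O: 1 H
  Total hydrogens = 4.
Molecular formula: C6H4N2O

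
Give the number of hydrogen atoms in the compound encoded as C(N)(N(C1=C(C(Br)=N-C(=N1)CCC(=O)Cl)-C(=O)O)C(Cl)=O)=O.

Hydrogens are implicit in SMILES; fill each atom to its normal valence:
  4 × C (aromatic): no H
  4 × C: no H
  4 × O: no H
  2 × C: 2 H each → 4
  2 × Cl: no H
  2 × N (aromatic): no H
  1 × Br: no H
  1 × N: 2 H
  1 × N: no H
  1 × O: 1 H
  Total hydrogens = 7.

7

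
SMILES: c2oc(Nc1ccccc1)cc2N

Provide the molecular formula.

Heavy atoms from the SMILES: 10 C, 2 N, 1 O.
Implicit hydrogens by atom environment:
  7 × C (aromatic): 1 H each → 7
  3 × C (aromatic): no H
  1 × N: 2 H
  1 × N: 1 H
  1 × O (aromatic): no H
  Total hydrogens = 10.
Molecular formula: C10H10N2O

C10H10N2O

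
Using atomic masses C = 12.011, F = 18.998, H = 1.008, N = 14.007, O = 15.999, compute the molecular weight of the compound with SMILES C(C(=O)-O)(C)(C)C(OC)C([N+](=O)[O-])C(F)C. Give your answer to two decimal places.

Molecular formula: C9H16FNO5.
M = 9×12.011 + 1×18.998 + 16×1.008 + 1×14.007 + 5×15.999 = 237.23 g/mol.

237.23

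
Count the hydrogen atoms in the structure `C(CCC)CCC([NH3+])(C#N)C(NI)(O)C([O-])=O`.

18

Hydrogens are implicit in SMILES; fill each atom to its normal valence:
  5 × C: 2 H each → 10
  4 × C: no H
  1 × C: 3 H
  1 × I: no H
  1 × N (charge +1): 3 H
  1 × N: 1 H
  1 × N: no H
  1 × O: 1 H
  1 × O: no H
  1 × O (charge -1): no H
  Total hydrogens = 18.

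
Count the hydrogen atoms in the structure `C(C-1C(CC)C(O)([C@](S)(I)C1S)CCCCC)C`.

Hydrogens are implicit in SMILES; fill each atom to its normal valence:
  6 × C: 2 H each → 12
  3 × C: 3 H each → 9
  3 × C: 1 H each → 3
  2 × C: no H
  2 × S: 1 H each → 2
  1 × I: no H
  1 × O: 1 H
  Total hydrogens = 27.

27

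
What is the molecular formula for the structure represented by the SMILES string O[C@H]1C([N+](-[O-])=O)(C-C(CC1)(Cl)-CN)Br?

C7H12BrClN2O3

Heavy atoms from the SMILES: 1 Br, 7 C, 1 Cl, 2 N, 3 O.
Implicit hydrogens by atom environment:
  4 × C: 2 H each → 8
  2 × C: no H
  1 × Br: no H
  1 × C: 1 H
  1 × Cl: no H
  1 × N: 2 H
  1 × N (charge +1): no H
  1 × O: 1 H
  1 × O: no H
  1 × O (charge -1): no H
  Total hydrogens = 12.
Molecular formula: C7H12BrClN2O3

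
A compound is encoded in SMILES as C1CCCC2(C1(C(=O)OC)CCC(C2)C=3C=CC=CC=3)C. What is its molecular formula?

C19H26O2

Heavy atoms from the SMILES: 19 C, 2 O.
Implicit hydrogens by atom environment:
  7 × C: 2 H each → 14
  5 × C (aromatic): 1 H each → 5
  3 × C: no H
  2 × C: 3 H each → 6
  2 × O: no H
  1 × C: 1 H
  1 × C (aromatic): no H
  Total hydrogens = 26.
Molecular formula: C19H26O2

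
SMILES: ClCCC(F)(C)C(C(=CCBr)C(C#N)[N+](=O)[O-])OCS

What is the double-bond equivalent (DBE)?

Molecular formula from the SMILES: C11H15BrClFN2O3S.
DoU = (2C + 2 + N − H − X)/2 = (2·11 + 2 + 2 − 15 − 3)/2 = 8/2 = 4.
(Structurally: 0 ring(s) + 4 π bond(s) = 4.)

4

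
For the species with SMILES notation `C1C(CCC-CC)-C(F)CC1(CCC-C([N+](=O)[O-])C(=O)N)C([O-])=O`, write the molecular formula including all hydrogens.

Heavy atoms from the SMILES: 16 C, 1 F, 2 N, 5 O.
Implicit hydrogens by atom environment:
  9 × C: 2 H each → 18
  3 × C: 1 H each → 3
  3 × C: no H
  3 × O: no H
  2 × O (charge -1): no H
  1 × C: 3 H
  1 × F: no H
  1 × N: 2 H
  1 × N (charge +1): no H
  Total hydrogens = 26.
Net charge -1.
Molecular formula: C16H26FN2O5-

C16H26FN2O5-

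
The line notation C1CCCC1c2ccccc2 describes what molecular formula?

C11H14

Heavy atoms from the SMILES: 11 C.
Implicit hydrogens by atom environment:
  5 × C (aromatic): 1 H each → 5
  4 × C: 2 H each → 8
  1 × C: 1 H
  1 × C (aromatic): no H
  Total hydrogens = 14.
Molecular formula: C11H14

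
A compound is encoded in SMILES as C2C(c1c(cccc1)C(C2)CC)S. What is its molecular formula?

Heavy atoms from the SMILES: 12 C, 1 S.
Implicit hydrogens by atom environment:
  4 × C (aromatic): 1 H each → 4
  3 × C: 2 H each → 6
  2 × C: 1 H each → 2
  2 × C (aromatic): no H
  1 × C: 3 H
  1 × S: 1 H
  Total hydrogens = 16.
Molecular formula: C12H16S

C12H16S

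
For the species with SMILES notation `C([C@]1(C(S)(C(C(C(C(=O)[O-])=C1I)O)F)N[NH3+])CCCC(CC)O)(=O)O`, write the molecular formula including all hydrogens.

C14H22FIN2O6S

Heavy atoms from the SMILES: 14 C, 1 F, 1 I, 2 N, 6 O, 1 S.
Implicit hydrogens by atom environment:
  6 × C: no H
  4 × C: 2 H each → 8
  3 × C: 1 H each → 3
  3 × O: 1 H each → 3
  2 × O: no H
  1 × C: 3 H
  1 × F: no H
  1 × I: no H
  1 × N (charge +1): 3 H
  1 × N: 1 H
  1 × O (charge -1): no H
  1 × S: 1 H
  Total hydrogens = 22.
Molecular formula: C14H22FIN2O6S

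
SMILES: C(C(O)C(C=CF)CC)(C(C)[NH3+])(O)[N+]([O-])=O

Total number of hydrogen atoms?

18

Hydrogens are implicit in SMILES; fill each atom to its normal valence:
  5 × C: 1 H each → 5
  2 × C: 3 H each → 6
  2 × O: 1 H each → 2
  1 × C: 2 H
  1 × C: no H
  1 × F: no H
  1 × N (charge +1): 3 H
  1 × N (charge +1): no H
  1 × O: no H
  1 × O (charge -1): no H
  Total hydrogens = 18.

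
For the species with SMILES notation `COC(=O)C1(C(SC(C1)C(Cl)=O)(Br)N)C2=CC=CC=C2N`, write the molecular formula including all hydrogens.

C13H14BrClN2O3S

Heavy atoms from the SMILES: 1 Br, 13 C, 1 Cl, 2 N, 3 O, 1 S.
Implicit hydrogens by atom environment:
  4 × C (aromatic): 1 H each → 4
  4 × C: no H
  3 × O: no H
  2 × C (aromatic): no H
  2 × N: 2 H each → 4
  1 × Br: no H
  1 × C: 3 H
  1 × C: 2 H
  1 × C: 1 H
  1 × Cl: no H
  1 × S: no H
  Total hydrogens = 14.
Molecular formula: C13H14BrClN2O3S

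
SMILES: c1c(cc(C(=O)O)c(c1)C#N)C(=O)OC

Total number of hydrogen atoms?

7

Hydrogens are implicit in SMILES; fill each atom to its normal valence:
  3 × C (aromatic): 1 H each → 3
  3 × C (aromatic): no H
  3 × C: no H
  3 × O: no H
  1 × C: 3 H
  1 × N: no H
  1 × O: 1 H
  Total hydrogens = 7.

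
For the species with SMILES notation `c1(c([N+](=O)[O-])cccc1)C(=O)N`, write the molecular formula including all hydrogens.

Heavy atoms from the SMILES: 7 C, 2 N, 3 O.
Implicit hydrogens by atom environment:
  4 × C (aromatic): 1 H each → 4
  2 × C (aromatic): no H
  2 × O: no H
  1 × C: no H
  1 × N: 2 H
  1 × N (charge +1): no H
  1 × O (charge -1): no H
  Total hydrogens = 6.
Molecular formula: C7H6N2O3

C7H6N2O3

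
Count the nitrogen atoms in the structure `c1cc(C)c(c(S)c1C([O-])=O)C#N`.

1

The symbol for nitrogen appears 1 time in the SMILES.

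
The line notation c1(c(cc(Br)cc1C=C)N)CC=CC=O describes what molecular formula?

C12H12BrNO

Heavy atoms from the SMILES: 1 Br, 12 C, 1 N, 1 O.
Implicit hydrogens by atom environment:
  4 × C: 1 H each → 4
  4 × C (aromatic): no H
  2 × C: 2 H each → 4
  2 × C (aromatic): 1 H each → 2
  1 × Br: no H
  1 × N: 2 H
  1 × O: no H
  Total hydrogens = 12.
Molecular formula: C12H12BrNO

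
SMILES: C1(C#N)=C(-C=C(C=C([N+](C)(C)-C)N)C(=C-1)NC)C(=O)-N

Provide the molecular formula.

C14H20N5O+

Heavy atoms from the SMILES: 14 C, 5 N, 1 O.
Implicit hydrogens by atom environment:
  4 × C: 3 H each → 12
  4 × C (aromatic): no H
  3 × C: no H
  2 × C (aromatic): 1 H each → 2
  2 × N: 2 H each → 4
  1 × C: 1 H
  1 × N: 1 H
  1 × N: no H
  1 × N (charge +1): no H
  1 × O: no H
  Total hydrogens = 20.
Net charge +1.
Molecular formula: C14H20N5O+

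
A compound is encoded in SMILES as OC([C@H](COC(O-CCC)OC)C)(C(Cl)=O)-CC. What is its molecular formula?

C12H23ClO5

Heavy atoms from the SMILES: 12 C, 1 Cl, 5 O.
Implicit hydrogens by atom environment:
  4 × C: 3 H each → 12
  4 × C: 2 H each → 8
  4 × O: no H
  2 × C: 1 H each → 2
  2 × C: no H
  1 × Cl: no H
  1 × O: 1 H
  Total hydrogens = 23.
Molecular formula: C12H23ClO5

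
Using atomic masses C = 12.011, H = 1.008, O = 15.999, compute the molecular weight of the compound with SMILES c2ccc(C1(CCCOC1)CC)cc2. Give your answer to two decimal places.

190.29

Molecular formula: C13H18O.
M = 13×12.011 + 18×1.008 + 1×15.999 = 190.29 g/mol.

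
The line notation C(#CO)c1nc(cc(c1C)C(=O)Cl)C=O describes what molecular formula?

C10H6ClNO3

Heavy atoms from the SMILES: 10 C, 1 Cl, 1 N, 3 O.
Implicit hydrogens by atom environment:
  4 × C (aromatic): no H
  3 × C: no H
  2 × O: no H
  1 × C: 3 H
  1 × C (aromatic): 1 H
  1 × C: 1 H
  1 × Cl: no H
  1 × N (aromatic): no H
  1 × O: 1 H
  Total hydrogens = 6.
Molecular formula: C10H6ClNO3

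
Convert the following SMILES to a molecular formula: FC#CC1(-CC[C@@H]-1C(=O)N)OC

Heavy atoms from the SMILES: 8 C, 1 F, 1 N, 2 O.
Implicit hydrogens by atom environment:
  4 × C: no H
  2 × C: 2 H each → 4
  2 × O: no H
  1 × C: 3 H
  1 × C: 1 H
  1 × F: no H
  1 × N: 2 H
  Total hydrogens = 10.
Molecular formula: C8H10FNO2

C8H10FNO2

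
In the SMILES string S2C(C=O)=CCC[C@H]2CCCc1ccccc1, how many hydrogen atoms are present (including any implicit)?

Hydrogens are implicit in SMILES; fill each atom to its normal valence:
  5 × C: 2 H each → 10
  5 × C (aromatic): 1 H each → 5
  3 × C: 1 H each → 3
  1 × C: no H
  1 × C (aromatic): no H
  1 × O: no H
  1 × S: no H
  Total hydrogens = 18.

18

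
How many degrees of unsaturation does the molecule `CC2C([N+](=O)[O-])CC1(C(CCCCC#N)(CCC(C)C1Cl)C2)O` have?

Molecular formula from the SMILES: C17H27ClN2O3.
DoU = (2C + 2 + N − H − X)/2 = (2·17 + 2 + 2 − 27 − 1)/2 = 10/2 = 5.
(Structurally: 2 ring(s) + 3 π bond(s) = 5.)

5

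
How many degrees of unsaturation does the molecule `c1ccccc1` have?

Molecular formula from the SMILES: C6H6.
DoU = (2C + 2 + N − H − X)/2 = (2·6 + 2 + 0 − 6 − 0)/2 = 8/2 = 4.
(Structurally: 1 ring(s) + 3 π bond(s) = 4.)

4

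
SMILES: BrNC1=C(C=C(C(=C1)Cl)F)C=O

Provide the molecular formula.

C7H4BrClFNO

Heavy atoms from the SMILES: 1 Br, 7 C, 1 Cl, 1 F, 1 N, 1 O.
Implicit hydrogens by atom environment:
  4 × C (aromatic): no H
  2 × C (aromatic): 1 H each → 2
  1 × Br: no H
  1 × C: 1 H
  1 × Cl: no H
  1 × F: no H
  1 × N: 1 H
  1 × O: no H
  Total hydrogens = 4.
Molecular formula: C7H4BrClFNO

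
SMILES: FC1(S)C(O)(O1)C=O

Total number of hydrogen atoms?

Hydrogens are implicit in SMILES; fill each atom to its normal valence:
  2 × C: no H
  2 × O: no H
  1 × C: 1 H
  1 × F: no H
  1 × O: 1 H
  1 × S: 1 H
  Total hydrogens = 3.

3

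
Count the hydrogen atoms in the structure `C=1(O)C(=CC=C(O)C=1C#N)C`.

Hydrogens are implicit in SMILES; fill each atom to its normal valence:
  4 × C (aromatic): no H
  2 × C (aromatic): 1 H each → 2
  2 × O: 1 H each → 2
  1 × C: 3 H
  1 × C: no H
  1 × N: no H
  Total hydrogens = 7.

7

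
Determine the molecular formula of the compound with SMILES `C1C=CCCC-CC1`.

C8H14

Heavy atoms from the SMILES: 8 C.
Implicit hydrogens by atom environment:
  6 × C: 2 H each → 12
  2 × C: 1 H each → 2
  Total hydrogens = 14.
Molecular formula: C8H14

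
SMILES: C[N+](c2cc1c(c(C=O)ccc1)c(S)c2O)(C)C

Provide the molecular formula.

C14H16NO2S+

Heavy atoms from the SMILES: 14 C, 1 N, 2 O, 1 S.
Implicit hydrogens by atom environment:
  6 × C (aromatic): no H
  4 × C (aromatic): 1 H each → 4
  3 × C: 3 H each → 9
  1 × C: 1 H
  1 × N (charge +1): no H
  1 × O: 1 H
  1 × O: no H
  1 × S: 1 H
  Total hydrogens = 16.
Net charge +1.
Molecular formula: C14H16NO2S+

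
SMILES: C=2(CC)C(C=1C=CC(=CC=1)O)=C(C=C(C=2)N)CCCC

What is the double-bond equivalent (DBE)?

Molecular formula from the SMILES: C18H23NO.
DoU = (2C + 2 + N − H − X)/2 = (2·18 + 2 + 1 − 23 − 0)/2 = 16/2 = 8.
(Structurally: 2 ring(s) + 6 π bond(s) = 8.)

8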